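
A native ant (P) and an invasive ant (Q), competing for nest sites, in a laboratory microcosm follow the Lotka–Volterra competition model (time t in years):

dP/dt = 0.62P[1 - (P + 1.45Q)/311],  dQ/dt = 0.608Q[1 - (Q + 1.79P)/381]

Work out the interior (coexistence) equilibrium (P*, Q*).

Setting both brackets to zero gives the nullclines P + 1.45Q = 311 and 1.79P + Q = 381.
Substituting Q = 381 - 1.79P into the first: P(1 - 1.45·1.79) = 311 - 1.45·381.
So P* = -241/-1.6 = 151, and then Q* = 381 - 1.79·151 = 110.

P* ≈ 151, Q* ≈ 110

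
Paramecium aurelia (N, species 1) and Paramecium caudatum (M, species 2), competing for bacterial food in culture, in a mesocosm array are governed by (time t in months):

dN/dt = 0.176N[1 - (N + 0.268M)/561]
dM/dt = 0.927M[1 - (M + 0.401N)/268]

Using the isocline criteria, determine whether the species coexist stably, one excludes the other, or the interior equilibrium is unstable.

Compare the nullcline intercepts: K1/α12 = 561/0.268 = 2090 > K2 = 268; K2/α21 = 268/0.401 = 668 > K1 = 561.
Since both inequalities hold, each species can invade when rare, so the interior equilibrium is stable.

stable coexistence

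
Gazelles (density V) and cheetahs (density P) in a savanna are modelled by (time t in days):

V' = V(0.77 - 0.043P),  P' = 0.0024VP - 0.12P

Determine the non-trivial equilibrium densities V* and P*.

V* ≈ 50, P* ≈ 17.9

Set dP/dt = 0 with P > 0: 0.0024V - 0.12 = 0, so V* = 0.12/0.0024 = 50.
Set dV/dt = 0 with V > 0: 0.77 - 0.043P = 0, so P* = 0.77/0.043 = 17.9.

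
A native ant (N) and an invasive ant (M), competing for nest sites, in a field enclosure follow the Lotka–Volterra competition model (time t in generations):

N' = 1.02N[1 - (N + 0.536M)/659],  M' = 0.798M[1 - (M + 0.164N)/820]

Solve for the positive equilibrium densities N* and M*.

Setting both brackets to zero gives the nullclines N + 0.536M = 659 and 0.164N + M = 820.
Substituting M = 820 - 0.164N into the first: N(1 - 0.536·0.164) = 659 - 0.536·820.
So N* = 219/0.912 = 241, and then M* = 820 - 0.164·241 = 781.

N* ≈ 241, M* ≈ 781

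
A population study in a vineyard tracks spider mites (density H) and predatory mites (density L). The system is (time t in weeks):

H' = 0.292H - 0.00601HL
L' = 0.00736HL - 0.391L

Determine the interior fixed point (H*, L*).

Set dL/dt = 0 with L > 0: 0.00736H - 0.391 = 0, so H* = 0.391/0.00736 = 53.1.
Set dH/dt = 0 with H > 0: 0.292 - 0.00601L = 0, so L* = 0.292/0.00601 = 48.6.

H* ≈ 53.1, L* ≈ 48.6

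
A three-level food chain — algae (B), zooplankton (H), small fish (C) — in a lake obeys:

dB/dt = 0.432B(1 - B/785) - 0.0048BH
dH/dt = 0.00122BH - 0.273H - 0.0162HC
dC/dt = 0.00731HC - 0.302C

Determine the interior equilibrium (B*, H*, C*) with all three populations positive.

From dC/dt = 0: 0.00731H* = 0.302, so H* = 41.3.
From dB/dt = 0: 0.432(1 - B*/785) = 0.0048·41.3, giving B* = 785·(1 - 0.459) = 425.
From dH/dt = 0: 0.00122·425 - 0.273 = 0.0162C*, so C* = 0.245/0.0162 = 15.1.

B* ≈ 425, H* ≈ 41.3, C* ≈ 15.1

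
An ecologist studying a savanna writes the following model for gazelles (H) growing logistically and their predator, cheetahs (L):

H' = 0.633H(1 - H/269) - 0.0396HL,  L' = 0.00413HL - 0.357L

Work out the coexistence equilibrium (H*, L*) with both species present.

H* ≈ 86.4, L* ≈ 10.8

From dL/dt = 0 with L > 0: 0.00413H* = 0.357, so H* = 86.4.
Substitute into dH/dt = 0: 0.633(1 - 86.4/269) = 0.0396L*.
The bracket is 0.679, giving L* = 0.43/0.0396 = 10.8.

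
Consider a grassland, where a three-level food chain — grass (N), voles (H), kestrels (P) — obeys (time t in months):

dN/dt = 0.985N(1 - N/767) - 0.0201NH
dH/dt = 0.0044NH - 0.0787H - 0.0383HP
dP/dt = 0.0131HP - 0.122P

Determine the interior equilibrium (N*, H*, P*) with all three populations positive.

From dP/dt = 0: 0.0131H* = 0.122, so H* = 9.31.
From dN/dt = 0: 0.985(1 - N*/767) = 0.0201·9.31, giving N* = 767·(1 - 0.19) = 621.
From dH/dt = 0: 0.0044·621 - 0.0787 = 0.0383P*, so P* = 2.65/0.0383 = 69.3.

N* ≈ 621, H* ≈ 9.31, P* ≈ 69.3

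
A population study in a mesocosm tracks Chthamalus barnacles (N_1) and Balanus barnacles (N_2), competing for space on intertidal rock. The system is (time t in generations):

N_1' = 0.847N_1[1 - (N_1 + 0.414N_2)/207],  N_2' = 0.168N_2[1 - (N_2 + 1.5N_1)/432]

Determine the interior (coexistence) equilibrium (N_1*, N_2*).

Setting both brackets to zero gives the nullclines N_1 + 0.414N_2 = 207 and 1.5N_1 + N_2 = 432.
Substituting N_2 = 432 - 1.5N_1 into the first: N_1(1 - 0.414·1.5) = 207 - 0.414·432.
So N_1* = 28.2/0.379 = 74.3, and then N_2* = 432 - 1.5·74.3 = 321.

N_1* ≈ 74.3, N_2* ≈ 321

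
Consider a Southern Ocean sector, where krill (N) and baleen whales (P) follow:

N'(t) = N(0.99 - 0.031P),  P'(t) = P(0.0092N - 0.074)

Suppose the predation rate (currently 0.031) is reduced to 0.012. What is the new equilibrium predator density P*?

P* ≈ 82.5

At the interior fixed point, setting dN/dt = 0 with N > 0 fixes P* = (prey growth rate)/(NP coefficient) — independent of the other coefficients.
With the change, P* = 0.99/0.012 = 82.5; it rises from 31.9.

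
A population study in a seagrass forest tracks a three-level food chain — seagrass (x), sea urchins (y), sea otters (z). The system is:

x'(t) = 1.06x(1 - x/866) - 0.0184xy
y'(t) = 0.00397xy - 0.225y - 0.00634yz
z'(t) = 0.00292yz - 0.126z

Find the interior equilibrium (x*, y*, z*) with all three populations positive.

x* ≈ 217, y* ≈ 43.2, z* ≈ 101

From dz/dt = 0: 0.00292y* = 0.126, so y* = 43.2.
From dx/dt = 0: 1.06(1 - x*/866) = 0.0184·43.2, giving x* = 866·(1 - 0.749) = 217.
From dy/dt = 0: 0.00397·217 - 0.225 = 0.00634z*, so z* = 0.638/0.00634 = 101.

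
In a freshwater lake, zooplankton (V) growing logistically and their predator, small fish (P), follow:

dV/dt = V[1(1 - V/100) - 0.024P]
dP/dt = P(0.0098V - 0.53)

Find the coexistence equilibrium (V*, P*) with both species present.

From dP/dt = 0 with P > 0: 0.0098V* = 0.53, so V* = 54.1.
Substitute into dV/dt = 0: 1(1 - 54.1/100) = 0.024P*.
The bracket is 0.459, giving P* = 0.459/0.024 = 19.1.

V* ≈ 54.1, P* ≈ 19.1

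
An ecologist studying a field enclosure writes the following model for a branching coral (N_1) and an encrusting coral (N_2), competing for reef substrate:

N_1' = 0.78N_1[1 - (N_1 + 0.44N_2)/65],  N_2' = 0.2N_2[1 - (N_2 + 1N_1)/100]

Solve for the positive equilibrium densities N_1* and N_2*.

N_1* ≈ 37.5, N_2* ≈ 62.5

Setting both brackets to zero gives the nullclines N_1 + 0.44N_2 = 65 and 1N_1 + N_2 = 100.
Substituting N_2 = 100 - 1N_1 into the first: N_1(1 - 0.44·1) = 65 - 0.44·100.
So N_1* = 21/0.56 = 37.5, and then N_2* = 100 - 1·37.5 = 62.5.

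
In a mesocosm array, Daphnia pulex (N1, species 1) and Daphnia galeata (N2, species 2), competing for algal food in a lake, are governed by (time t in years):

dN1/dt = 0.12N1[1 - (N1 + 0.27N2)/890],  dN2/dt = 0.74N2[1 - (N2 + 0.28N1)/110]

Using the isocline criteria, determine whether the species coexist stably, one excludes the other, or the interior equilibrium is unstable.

Compare the nullcline intercepts: K1/α12 = 890/0.27 = 3300 > K2 = 110; K2/α21 = 110/0.28 = 393 < K1 = 890.
Since the inequalities point opposite ways, species 1 can invade but species 2 cannot.

species 1 excludes species 2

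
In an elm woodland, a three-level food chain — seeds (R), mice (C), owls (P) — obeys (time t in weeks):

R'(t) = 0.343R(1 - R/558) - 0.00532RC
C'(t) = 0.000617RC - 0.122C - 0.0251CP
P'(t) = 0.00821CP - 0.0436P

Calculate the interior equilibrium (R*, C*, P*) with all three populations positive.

R* ≈ 512, C* ≈ 5.31, P* ≈ 7.73

From dP/dt = 0: 0.00821C* = 0.0436, so C* = 5.31.
From dR/dt = 0: 0.343(1 - R*/558) = 0.00532·5.31, giving R* = 558·(1 - 0.0824) = 512.
From dC/dt = 0: 0.000617·512 - 0.122 = 0.0251P*, so P* = 0.194/0.0251 = 7.73.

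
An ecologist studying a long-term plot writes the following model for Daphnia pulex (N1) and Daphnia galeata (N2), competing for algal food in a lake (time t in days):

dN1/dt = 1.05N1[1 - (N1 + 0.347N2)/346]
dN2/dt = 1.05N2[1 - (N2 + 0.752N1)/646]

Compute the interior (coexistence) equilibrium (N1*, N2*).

Setting both brackets to zero gives the nullclines N1 + 0.347N2 = 346 and 0.752N1 + N2 = 646.
Substituting N2 = 646 - 0.752N1 into the first: N1(1 - 0.347·0.752) = 346 - 0.347·646.
So N1* = 122/0.739 = 165, and then N2* = 646 - 0.752·165 = 522.

N1* ≈ 165, N2* ≈ 522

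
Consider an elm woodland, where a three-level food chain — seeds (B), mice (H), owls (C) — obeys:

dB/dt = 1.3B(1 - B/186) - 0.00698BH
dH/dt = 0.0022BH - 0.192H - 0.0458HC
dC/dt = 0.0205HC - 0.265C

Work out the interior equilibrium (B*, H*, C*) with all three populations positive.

From dC/dt = 0: 0.0205H* = 0.265, so H* = 12.9.
From dB/dt = 0: 1.3(1 - B*/186) = 0.00698·12.9, giving B* = 186·(1 - 0.0694) = 173.
From dH/dt = 0: 0.0022·173 - 0.192 = 0.0458C*, so C* = 0.189/0.0458 = 4.12.

B* ≈ 173, H* ≈ 12.9, C* ≈ 4.12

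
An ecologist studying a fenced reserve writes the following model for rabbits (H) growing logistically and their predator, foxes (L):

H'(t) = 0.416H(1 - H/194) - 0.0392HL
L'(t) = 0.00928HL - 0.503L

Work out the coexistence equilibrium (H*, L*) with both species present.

H* ≈ 54.2, L* ≈ 7.65

From dL/dt = 0 with L > 0: 0.00928H* = 0.503, so H* = 54.2.
Substitute into dH/dt = 0: 0.416(1 - 54.2/194) = 0.0392L*.
The bracket is 0.721, giving L* = 0.3/0.0392 = 7.65.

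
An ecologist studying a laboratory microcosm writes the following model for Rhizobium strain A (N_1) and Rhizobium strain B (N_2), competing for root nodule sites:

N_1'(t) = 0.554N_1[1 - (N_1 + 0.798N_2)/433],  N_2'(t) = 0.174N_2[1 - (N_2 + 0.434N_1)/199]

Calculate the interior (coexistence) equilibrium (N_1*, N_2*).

Setting both brackets to zero gives the nullclines N_1 + 0.798N_2 = 433 and 0.434N_1 + N_2 = 199.
Substituting N_2 = 199 - 0.434N_1 into the first: N_1(1 - 0.798·0.434) = 433 - 0.798·199.
So N_1* = 274/0.654 = 419, and then N_2* = 199 - 0.434·419 = 16.9.

N_1* ≈ 419, N_2* ≈ 16.9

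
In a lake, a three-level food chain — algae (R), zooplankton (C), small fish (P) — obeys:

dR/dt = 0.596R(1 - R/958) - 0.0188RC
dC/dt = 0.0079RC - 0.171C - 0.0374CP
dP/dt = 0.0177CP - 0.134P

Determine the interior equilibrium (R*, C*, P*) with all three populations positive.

R* ≈ 729, C* ≈ 7.57, P* ≈ 149

From dP/dt = 0: 0.0177C* = 0.134, so C* = 7.57.
From dR/dt = 0: 0.596(1 - R*/958) = 0.0188·7.57, giving R* = 958·(1 - 0.239) = 729.
From dC/dt = 0: 0.0079·729 - 0.171 = 0.0374P*, so P* = 5.59/0.0374 = 149.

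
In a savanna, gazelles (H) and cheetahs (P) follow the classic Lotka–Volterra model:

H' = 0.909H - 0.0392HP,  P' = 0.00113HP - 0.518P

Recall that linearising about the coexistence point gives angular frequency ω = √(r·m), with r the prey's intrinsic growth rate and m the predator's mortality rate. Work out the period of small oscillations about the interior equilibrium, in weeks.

Here r = 0.909 and m = 0.518, so r·m = 0.471.
ω = √0.471 = 0.686 per week, hence T = 2π/ω ≈ 9.16 weeks.

T ≈ 9.16 weeks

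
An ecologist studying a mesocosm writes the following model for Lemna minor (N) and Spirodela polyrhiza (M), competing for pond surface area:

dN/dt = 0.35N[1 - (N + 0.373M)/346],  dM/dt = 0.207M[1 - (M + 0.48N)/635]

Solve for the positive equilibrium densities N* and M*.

N* ≈ 133, M* ≈ 571

Setting both brackets to zero gives the nullclines N + 0.373M = 346 and 0.48N + M = 635.
Substituting M = 635 - 0.48N into the first: N(1 - 0.373·0.48) = 346 - 0.373·635.
So N* = 109/0.821 = 133, and then M* = 635 - 0.48·133 = 571.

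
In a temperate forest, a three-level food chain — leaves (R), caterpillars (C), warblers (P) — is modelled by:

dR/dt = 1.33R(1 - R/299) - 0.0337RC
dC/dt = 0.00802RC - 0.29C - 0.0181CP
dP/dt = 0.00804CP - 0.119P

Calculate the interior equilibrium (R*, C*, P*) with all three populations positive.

From dP/dt = 0: 0.00804C* = 0.119, so C* = 14.8.
From dR/dt = 0: 1.33(1 - R*/299) = 0.0337·14.8, giving R* = 299·(1 - 0.375) = 187.
From dC/dt = 0: 0.00802·187 - 0.29 = 0.0181P*, so P* = 1.21/0.0181 = 66.8.

R* ≈ 187, C* ≈ 14.8, P* ≈ 66.8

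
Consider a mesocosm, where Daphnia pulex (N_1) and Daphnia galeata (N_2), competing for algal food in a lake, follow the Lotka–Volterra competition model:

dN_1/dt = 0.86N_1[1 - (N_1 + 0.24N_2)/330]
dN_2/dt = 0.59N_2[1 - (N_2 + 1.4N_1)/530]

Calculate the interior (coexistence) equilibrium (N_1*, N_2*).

Setting both brackets to zero gives the nullclines N_1 + 0.24N_2 = 330 and 1.4N_1 + N_2 = 530.
Substituting N_2 = 530 - 1.4N_1 into the first: N_1(1 - 0.24·1.4) = 330 - 0.24·530.
So N_1* = 203/0.664 = 305, and then N_2* = 530 - 1.4·305 = 102.

N_1* ≈ 305, N_2* ≈ 102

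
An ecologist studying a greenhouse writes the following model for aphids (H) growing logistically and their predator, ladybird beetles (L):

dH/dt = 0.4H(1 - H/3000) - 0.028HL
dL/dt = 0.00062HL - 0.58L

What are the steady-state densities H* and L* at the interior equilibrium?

H* ≈ 935, L* ≈ 9.83

From dL/dt = 0 with L > 0: 0.00062H* = 0.58, so H* = 935.
Substitute into dH/dt = 0: 0.4(1 - 935/3000) = 0.028L*.
The bracket is 0.688, giving L* = 0.275/0.028 = 9.83.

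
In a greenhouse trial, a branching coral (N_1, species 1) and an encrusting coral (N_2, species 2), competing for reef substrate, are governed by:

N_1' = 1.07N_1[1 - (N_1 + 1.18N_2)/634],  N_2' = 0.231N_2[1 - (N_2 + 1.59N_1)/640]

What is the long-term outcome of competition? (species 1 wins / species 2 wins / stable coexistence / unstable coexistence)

Compare the nullcline intercepts: K1/α12 = 634/1.18 = 537 < K2 = 640; K2/α21 = 640/1.59 = 403 < K1 = 634.
Since both are reversed, neither can invade when rare; the interior point is a saddle.

unstable coexistence (outcome depends on initial conditions)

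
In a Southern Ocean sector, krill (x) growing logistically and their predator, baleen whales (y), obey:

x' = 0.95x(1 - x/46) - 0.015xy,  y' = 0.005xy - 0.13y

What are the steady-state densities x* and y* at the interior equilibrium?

x* ≈ 26, y* ≈ 27.5

From dy/dt = 0 with y > 0: 0.005x* = 0.13, so x* = 26.
Substitute into dx/dt = 0: 0.95(1 - 26/46) = 0.015y*.
The bracket is 0.435, giving y* = 0.413/0.015 = 27.5.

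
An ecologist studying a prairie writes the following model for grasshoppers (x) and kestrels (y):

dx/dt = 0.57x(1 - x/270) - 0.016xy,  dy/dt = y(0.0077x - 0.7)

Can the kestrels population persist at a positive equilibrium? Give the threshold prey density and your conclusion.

The predator equation gives dy/dt > 0 only when x > 0.7/0.0077 = 90.9.
Without the predator, x → K = 270. Since 270 > 90.9, the predator can invade and persist.

Threshold x = 90.9; K > 90.9, so yes, the predator persists.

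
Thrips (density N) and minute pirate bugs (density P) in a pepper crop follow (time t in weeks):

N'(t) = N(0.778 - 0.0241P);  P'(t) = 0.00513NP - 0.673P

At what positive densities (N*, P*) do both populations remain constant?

Set dP/dt = 0 with P > 0: 0.00513N - 0.673 = 0, so N* = 0.673/0.00513 = 131.
Set dN/dt = 0 with N > 0: 0.778 - 0.0241P = 0, so P* = 0.778/0.0241 = 32.3.

N* ≈ 131, P* ≈ 32.3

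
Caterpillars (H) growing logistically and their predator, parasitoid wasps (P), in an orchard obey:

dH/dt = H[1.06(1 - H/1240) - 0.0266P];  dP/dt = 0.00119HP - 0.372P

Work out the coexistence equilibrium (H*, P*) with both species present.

H* ≈ 313, P* ≈ 29.8

From dP/dt = 0 with P > 0: 0.00119H* = 0.372, so H* = 313.
Substitute into dH/dt = 0: 1.06(1 - 313/1240) = 0.0266P*.
The bracket is 0.748, giving P* = 0.793/0.0266 = 29.8.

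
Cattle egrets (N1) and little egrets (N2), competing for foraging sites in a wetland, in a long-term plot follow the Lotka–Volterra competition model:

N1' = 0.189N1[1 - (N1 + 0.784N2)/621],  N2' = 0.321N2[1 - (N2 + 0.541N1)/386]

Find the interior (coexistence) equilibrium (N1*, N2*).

Setting both brackets to zero gives the nullclines N1 + 0.784N2 = 621 and 0.541N1 + N2 = 386.
Substituting N2 = 386 - 0.541N1 into the first: N1(1 - 0.784·0.541) = 621 - 0.784·386.
So N1* = 318/0.576 = 553, and then N2* = 386 - 0.541·553 = 86.9.

N1* ≈ 553, N2* ≈ 86.9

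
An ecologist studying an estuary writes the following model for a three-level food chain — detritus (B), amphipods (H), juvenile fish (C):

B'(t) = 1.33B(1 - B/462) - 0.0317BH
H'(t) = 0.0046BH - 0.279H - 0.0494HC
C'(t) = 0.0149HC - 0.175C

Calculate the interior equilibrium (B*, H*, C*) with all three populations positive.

From dC/dt = 0: 0.0149H* = 0.175, so H* = 11.7.
From dB/dt = 0: 1.33(1 - B*/462) = 0.0317·11.7, giving B* = 462·(1 - 0.28) = 333.
From dH/dt = 0: 0.0046·333 - 0.279 = 0.0494C*, so C* = 1.25/0.0494 = 25.3.

B* ≈ 333, H* ≈ 11.7, C* ≈ 25.3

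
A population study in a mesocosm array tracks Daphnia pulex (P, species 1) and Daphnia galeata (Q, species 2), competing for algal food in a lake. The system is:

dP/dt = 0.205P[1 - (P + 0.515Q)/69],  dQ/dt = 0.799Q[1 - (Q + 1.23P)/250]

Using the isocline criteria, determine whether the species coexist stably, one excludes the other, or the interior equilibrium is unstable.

species 2 excludes species 1

Compare the nullcline intercepts: K1/α12 = 69/0.515 = 134 < K2 = 250; K2/α21 = 250/1.23 = 203 > K1 = 69.
Since the inequalities point opposite ways, species 2 can invade but species 1 cannot.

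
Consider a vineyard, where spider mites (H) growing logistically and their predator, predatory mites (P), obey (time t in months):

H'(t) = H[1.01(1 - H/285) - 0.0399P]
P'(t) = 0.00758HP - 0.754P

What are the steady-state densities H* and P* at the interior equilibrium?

From dP/dt = 0 with P > 0: 0.00758H* = 0.754, so H* = 99.5.
Substitute into dH/dt = 0: 1.01(1 - 99.5/285) = 0.0399P*.
The bracket is 0.651, giving P* = 0.657/0.0399 = 16.5.

H* ≈ 99.5, P* ≈ 16.5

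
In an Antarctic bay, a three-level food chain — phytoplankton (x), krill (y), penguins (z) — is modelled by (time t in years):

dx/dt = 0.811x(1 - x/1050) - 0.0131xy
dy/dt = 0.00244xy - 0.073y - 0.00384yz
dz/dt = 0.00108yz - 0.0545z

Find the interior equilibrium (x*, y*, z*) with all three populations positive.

x* ≈ 194, y* ≈ 50.5, z* ≈ 104

From dz/dt = 0: 0.00108y* = 0.0545, so y* = 50.5.
From dx/dt = 0: 0.811(1 - x*/1050) = 0.0131·50.5, giving x* = 1050·(1 - 0.815) = 194.
From dy/dt = 0: 0.00244·194 - 0.073 = 0.00384z*, so z* = 0.401/0.00384 = 104.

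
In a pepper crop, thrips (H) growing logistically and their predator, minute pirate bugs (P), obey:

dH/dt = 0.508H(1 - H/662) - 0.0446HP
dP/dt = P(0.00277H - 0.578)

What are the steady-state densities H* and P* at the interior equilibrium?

H* ≈ 209, P* ≈ 7.8

From dP/dt = 0 with P > 0: 0.00277H* = 0.578, so H* = 209.
Substitute into dH/dt = 0: 0.508(1 - 209/662) = 0.0446P*.
The bracket is 0.685, giving P* = 0.348/0.0446 = 7.8.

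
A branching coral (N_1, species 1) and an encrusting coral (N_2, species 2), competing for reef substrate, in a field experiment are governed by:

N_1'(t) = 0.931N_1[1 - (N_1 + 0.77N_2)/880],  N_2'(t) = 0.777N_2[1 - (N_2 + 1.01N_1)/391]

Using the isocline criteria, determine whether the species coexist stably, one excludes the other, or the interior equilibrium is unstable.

species 1 excludes species 2

Compare the nullcline intercepts: K1/α12 = 880/0.77 = 1140 > K2 = 391; K2/α21 = 391/1.01 = 387 < K1 = 880.
Since the inequalities point opposite ways, species 1 can invade but species 2 cannot.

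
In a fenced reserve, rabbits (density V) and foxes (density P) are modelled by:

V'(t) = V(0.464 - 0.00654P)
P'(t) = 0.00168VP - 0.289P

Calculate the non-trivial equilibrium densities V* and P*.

Set dP/dt = 0 with P > 0: 0.00168V - 0.289 = 0, so V* = 0.289/0.00168 = 172.
Set dV/dt = 0 with V > 0: 0.464 - 0.00654P = 0, so P* = 0.464/0.00654 = 70.9.

V* ≈ 172, P* ≈ 70.9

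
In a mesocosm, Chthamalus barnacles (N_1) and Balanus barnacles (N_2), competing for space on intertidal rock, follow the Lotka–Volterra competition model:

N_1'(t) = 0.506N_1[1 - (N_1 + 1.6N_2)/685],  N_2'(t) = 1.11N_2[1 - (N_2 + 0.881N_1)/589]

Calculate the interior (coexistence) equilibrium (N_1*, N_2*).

Setting both brackets to zero gives the nullclines N_1 + 1.6N_2 = 685 and 0.881N_1 + N_2 = 589.
Substituting N_2 = 589 - 0.881N_1 into the first: N_1(1 - 1.6·0.881) = 685 - 1.6·589.
So N_1* = -257/-0.41 = 628, and then N_2* = 589 - 0.881·628 = 35.4.

N_1* ≈ 628, N_2* ≈ 35.4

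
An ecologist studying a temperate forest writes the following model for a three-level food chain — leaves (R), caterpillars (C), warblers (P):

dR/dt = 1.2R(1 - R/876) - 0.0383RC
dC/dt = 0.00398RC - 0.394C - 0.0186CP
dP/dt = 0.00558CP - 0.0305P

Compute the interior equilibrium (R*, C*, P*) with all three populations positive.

From dP/dt = 0: 0.00558C* = 0.0305, so C* = 5.47.
From dR/dt = 0: 1.2(1 - R*/876) = 0.0383·5.47, giving R* = 876·(1 - 0.174) = 723.
From dC/dt = 0: 0.00398·723 - 0.394 = 0.0186P*, so P* = 2.48/0.0186 = 134.

R* ≈ 723, C* ≈ 5.47, P* ≈ 134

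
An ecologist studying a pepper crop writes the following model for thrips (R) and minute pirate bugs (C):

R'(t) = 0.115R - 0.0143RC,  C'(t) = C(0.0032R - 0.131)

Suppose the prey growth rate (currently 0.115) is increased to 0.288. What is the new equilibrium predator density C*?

C* ≈ 20.1

At the interior fixed point, setting dR/dt = 0 with R > 0 fixes C* = (prey growth rate)/(RC coefficient) — independent of the other coefficients.
With the change, C* = 0.288/0.0143 = 20.1; it rises from 8.04.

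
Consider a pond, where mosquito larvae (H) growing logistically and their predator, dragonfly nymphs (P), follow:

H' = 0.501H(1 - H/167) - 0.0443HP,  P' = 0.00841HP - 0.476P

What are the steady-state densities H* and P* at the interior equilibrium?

From dP/dt = 0 with P > 0: 0.00841H* = 0.476, so H* = 56.6.
Substitute into dH/dt = 0: 0.501(1 - 56.6/167) = 0.0443P*.
The bracket is 0.661, giving P* = 0.331/0.0443 = 7.48.

H* ≈ 56.6, P* ≈ 7.48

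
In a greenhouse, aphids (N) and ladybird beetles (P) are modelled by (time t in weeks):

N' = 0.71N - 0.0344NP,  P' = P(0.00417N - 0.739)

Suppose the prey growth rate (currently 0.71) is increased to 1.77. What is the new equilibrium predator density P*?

P* ≈ 51.5

At the interior fixed point, setting dN/dt = 0 with N > 0 fixes P* = (prey growth rate)/(NP coefficient) — independent of the other coefficients.
With the change, P* = 1.77/0.0344 = 51.5; it rises from 20.6.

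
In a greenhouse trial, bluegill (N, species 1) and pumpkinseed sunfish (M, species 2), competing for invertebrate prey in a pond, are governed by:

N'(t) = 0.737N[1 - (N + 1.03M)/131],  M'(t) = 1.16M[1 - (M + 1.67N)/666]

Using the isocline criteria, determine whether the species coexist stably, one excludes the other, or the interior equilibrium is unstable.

Compare the nullcline intercepts: K1/α12 = 131/1.03 = 127 < K2 = 666; K2/α21 = 666/1.67 = 399 > K1 = 131.
Since the inequalities point opposite ways, species 2 can invade but species 1 cannot.

species 2 excludes species 1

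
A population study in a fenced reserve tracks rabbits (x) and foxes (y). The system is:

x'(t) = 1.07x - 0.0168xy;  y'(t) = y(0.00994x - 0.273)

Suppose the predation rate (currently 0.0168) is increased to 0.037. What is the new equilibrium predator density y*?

y* ≈ 28.9

At the interior fixed point, setting dx/dt = 0 with x > 0 fixes y* = (prey growth rate)/(xy coefficient) — independent of the other coefficients.
With the change, y* = 1.07/0.037 = 28.9; it falls from 63.7.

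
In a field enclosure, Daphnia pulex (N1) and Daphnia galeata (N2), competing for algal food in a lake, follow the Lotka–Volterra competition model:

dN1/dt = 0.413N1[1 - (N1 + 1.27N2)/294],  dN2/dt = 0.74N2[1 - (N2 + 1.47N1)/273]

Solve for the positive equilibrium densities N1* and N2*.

N1* ≈ 60.8, N2* ≈ 184

Setting both brackets to zero gives the nullclines N1 + 1.27N2 = 294 and 1.47N1 + N2 = 273.
Substituting N2 = 273 - 1.47N1 into the first: N1(1 - 1.27·1.47) = 294 - 1.27·273.
So N1* = -52.7/-0.867 = 60.8, and then N2* = 273 - 1.47·60.8 = 184.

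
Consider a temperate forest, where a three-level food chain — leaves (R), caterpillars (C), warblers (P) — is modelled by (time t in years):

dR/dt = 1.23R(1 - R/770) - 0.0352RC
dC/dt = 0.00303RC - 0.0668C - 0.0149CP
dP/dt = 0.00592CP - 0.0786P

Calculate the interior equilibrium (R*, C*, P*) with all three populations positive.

R* ≈ 477, C* ≈ 13.3, P* ≈ 92.6

From dP/dt = 0: 0.00592C* = 0.0786, so C* = 13.3.
From dR/dt = 0: 1.23(1 - R*/770) = 0.0352·13.3, giving R* = 770·(1 - 0.38) = 477.
From dC/dt = 0: 0.00303·477 - 0.0668 = 0.0149P*, so P* = 1.38/0.0149 = 92.6.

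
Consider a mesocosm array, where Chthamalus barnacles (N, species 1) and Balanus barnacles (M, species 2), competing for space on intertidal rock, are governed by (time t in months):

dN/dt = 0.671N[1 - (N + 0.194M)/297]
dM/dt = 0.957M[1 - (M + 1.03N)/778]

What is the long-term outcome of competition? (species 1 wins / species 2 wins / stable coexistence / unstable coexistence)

stable coexistence

Compare the nullcline intercepts: K1/α12 = 297/0.194 = 1530 > K2 = 778; K2/α21 = 778/1.03 = 755 > K1 = 297.
Since both inequalities hold, each species can invade when rare, so the interior equilibrium is stable.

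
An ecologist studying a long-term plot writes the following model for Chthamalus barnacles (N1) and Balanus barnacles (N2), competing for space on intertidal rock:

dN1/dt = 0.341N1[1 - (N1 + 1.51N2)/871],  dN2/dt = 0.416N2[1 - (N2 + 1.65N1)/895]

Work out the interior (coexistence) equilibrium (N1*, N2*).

N1* ≈ 322, N2* ≈ 363

Setting both brackets to zero gives the nullclines N1 + 1.51N2 = 871 and 1.65N1 + N2 = 895.
Substituting N2 = 895 - 1.65N1 into the first: N1(1 - 1.51·1.65) = 871 - 1.51·895.
So N1* = -480/-1.49 = 322, and then N2* = 895 - 1.65·322 = 363.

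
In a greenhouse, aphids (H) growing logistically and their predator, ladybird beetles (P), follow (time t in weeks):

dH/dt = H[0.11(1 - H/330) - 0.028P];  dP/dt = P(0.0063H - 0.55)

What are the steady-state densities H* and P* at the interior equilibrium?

H* ≈ 87.3, P* ≈ 2.89

From dP/dt = 0 with P > 0: 0.0063H* = 0.55, so H* = 87.3.
Substitute into dH/dt = 0: 0.11(1 - 87.3/330) = 0.028P*.
The bracket is 0.735, giving P* = 0.0809/0.028 = 2.89.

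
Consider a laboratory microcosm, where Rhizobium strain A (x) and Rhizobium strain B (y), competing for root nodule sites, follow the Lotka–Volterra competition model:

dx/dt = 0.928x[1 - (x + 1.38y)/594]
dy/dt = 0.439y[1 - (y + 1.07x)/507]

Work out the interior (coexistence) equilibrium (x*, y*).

Setting both brackets to zero gives the nullclines x + 1.38y = 594 and 1.07x + y = 507.
Substituting y = 507 - 1.07x into the first: x(1 - 1.38·1.07) = 594 - 1.38·507.
So x* = -106/-0.477 = 222, and then y* = 507 - 1.07·222 = 270.

x* ≈ 222, y* ≈ 270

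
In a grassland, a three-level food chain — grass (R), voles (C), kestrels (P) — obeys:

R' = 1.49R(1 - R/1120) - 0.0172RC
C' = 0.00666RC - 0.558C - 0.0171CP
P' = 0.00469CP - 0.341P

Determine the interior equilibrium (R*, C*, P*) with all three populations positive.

R* ≈ 180, C* ≈ 72.7, P* ≈ 37.5

From dP/dt = 0: 0.00469C* = 0.341, so C* = 72.7.
From dR/dt = 0: 1.49(1 - R*/1120) = 0.0172·72.7, giving R* = 1120·(1 - 0.839) = 180.
From dC/dt = 0: 0.00666·180 - 0.558 = 0.0171P*, so P* = 0.641/0.0171 = 37.5.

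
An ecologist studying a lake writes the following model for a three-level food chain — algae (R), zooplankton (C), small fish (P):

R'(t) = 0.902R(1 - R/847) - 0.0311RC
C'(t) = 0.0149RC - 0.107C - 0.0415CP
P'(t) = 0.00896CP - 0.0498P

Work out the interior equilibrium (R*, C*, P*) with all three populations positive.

From dP/dt = 0: 0.00896C* = 0.0498, so C* = 5.56.
From dR/dt = 0: 0.902(1 - R*/847) = 0.0311·5.56, giving R* = 847·(1 - 0.192) = 685.
From dC/dt = 0: 0.0149·685 - 0.107 = 0.0415P*, so P* = 10.1/0.0415 = 243.

R* ≈ 685, C* ≈ 5.56, P* ≈ 243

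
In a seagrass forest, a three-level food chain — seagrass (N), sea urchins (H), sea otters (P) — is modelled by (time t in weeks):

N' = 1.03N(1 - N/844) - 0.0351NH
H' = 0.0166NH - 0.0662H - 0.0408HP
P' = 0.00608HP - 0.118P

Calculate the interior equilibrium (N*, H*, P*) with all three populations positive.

N* ≈ 286, H* ≈ 19.4, P* ≈ 115

From dP/dt = 0: 0.00608H* = 0.118, so H* = 19.4.
From dN/dt = 0: 1.03(1 - N*/844) = 0.0351·19.4, giving N* = 844·(1 - 0.661) = 286.
From dH/dt = 0: 0.0166·286 - 0.0662 = 0.0408P*, so P* = 4.68/0.0408 = 115.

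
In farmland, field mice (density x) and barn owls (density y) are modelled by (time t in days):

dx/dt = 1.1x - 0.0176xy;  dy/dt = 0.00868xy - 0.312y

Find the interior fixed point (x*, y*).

x* ≈ 35.9, y* ≈ 62.5

Set dy/dt = 0 with y > 0: 0.00868x - 0.312 = 0, so x* = 0.312/0.00868 = 35.9.
Set dx/dt = 0 with x > 0: 1.1 - 0.0176y = 0, so y* = 1.1/0.0176 = 62.5.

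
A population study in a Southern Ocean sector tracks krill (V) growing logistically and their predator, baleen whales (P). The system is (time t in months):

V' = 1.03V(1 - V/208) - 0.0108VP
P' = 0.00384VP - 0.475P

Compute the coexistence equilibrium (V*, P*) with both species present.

From dP/dt = 0 with P > 0: 0.00384V* = 0.475, so V* = 124.
Substitute into dV/dt = 0: 1.03(1 - 124/208) = 0.0108P*.
The bracket is 0.405, giving P* = 0.417/0.0108 = 38.7.

V* ≈ 124, P* ≈ 38.7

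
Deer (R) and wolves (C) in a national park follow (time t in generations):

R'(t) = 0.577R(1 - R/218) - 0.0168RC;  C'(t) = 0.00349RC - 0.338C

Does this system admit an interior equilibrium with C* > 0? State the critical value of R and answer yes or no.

The predator equation gives dC/dt > 0 only when R > 0.338/0.00349 = 96.8.
Without the predator, R → K = 218. Since 218 > 96.8, the predator can invade and persist.

Threshold R = 96.8; K > 96.8, so yes, the predator persists.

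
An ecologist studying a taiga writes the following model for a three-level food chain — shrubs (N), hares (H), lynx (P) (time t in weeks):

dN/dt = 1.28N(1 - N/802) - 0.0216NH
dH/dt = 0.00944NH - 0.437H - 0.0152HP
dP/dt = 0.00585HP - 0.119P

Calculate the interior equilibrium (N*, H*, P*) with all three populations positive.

From dP/dt = 0: 0.00585H* = 0.119, so H* = 20.3.
From dN/dt = 0: 1.28(1 - N*/802) = 0.0216·20.3, giving N* = 802·(1 - 0.343) = 527.
From dH/dt = 0: 0.00944·527 - 0.437 = 0.0152P*, so P* = 4.54/0.0152 = 298.

N* ≈ 527, H* ≈ 20.3, P* ≈ 298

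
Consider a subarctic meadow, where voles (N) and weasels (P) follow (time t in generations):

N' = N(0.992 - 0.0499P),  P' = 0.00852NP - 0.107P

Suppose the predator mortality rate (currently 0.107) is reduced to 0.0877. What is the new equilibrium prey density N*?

N* ≈ 10.3

At the interior fixed point, setting dP/dt = 0 with P > 0 fixes N* = (predator death rate)/(NP coefficient) — independent of the other coefficients.
With the change, N* = 0.0877/0.00852 = 10.3; it falls from 12.6.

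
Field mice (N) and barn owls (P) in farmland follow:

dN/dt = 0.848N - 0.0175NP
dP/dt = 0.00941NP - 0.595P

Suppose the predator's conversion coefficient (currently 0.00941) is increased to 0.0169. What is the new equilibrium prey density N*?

N* ≈ 35.2

At the interior fixed point, setting dP/dt = 0 with P > 0 fixes N* = (predator death rate)/(NP coefficient) — independent of the other coefficients.
With the change, N* = 0.595/0.0169 = 35.2; it falls from 63.2.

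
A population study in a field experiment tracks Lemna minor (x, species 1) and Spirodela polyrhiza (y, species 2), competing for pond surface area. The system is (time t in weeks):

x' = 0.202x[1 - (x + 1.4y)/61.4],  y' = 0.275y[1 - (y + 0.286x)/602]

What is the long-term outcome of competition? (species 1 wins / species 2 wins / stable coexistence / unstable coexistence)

species 2 excludes species 1

Compare the nullcline intercepts: K1/α12 = 61.4/1.4 = 43.9 < K2 = 602; K2/α21 = 602/0.286 = 2100 > K1 = 61.4.
Since the inequalities point opposite ways, species 2 can invade but species 1 cannot.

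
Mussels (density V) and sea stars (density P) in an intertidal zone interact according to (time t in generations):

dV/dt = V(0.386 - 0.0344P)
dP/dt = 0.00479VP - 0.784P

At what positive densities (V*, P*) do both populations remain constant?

V* ≈ 164, P* ≈ 11.2

Set dP/dt = 0 with P > 0: 0.00479V - 0.784 = 0, so V* = 0.784/0.00479 = 164.
Set dV/dt = 0 with V > 0: 0.386 - 0.0344P = 0, so P* = 0.386/0.0344 = 11.2.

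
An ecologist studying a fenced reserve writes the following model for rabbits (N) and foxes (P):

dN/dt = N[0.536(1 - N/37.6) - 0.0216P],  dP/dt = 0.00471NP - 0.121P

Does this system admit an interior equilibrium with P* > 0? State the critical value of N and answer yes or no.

The predator equation gives dP/dt > 0 only when N > 0.121/0.00471 = 25.7.
Without the predator, N → K = 37.6. Since 37.6 > 25.7, the predator can invade and persist.

Threshold N = 25.7; K > 25.7, so yes, the predator persists.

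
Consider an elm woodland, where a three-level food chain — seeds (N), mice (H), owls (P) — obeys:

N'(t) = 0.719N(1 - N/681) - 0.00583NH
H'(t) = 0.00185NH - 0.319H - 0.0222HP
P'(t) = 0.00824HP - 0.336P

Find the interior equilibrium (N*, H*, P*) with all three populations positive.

N* ≈ 456, H* ≈ 40.8, P* ≈ 23.6

From dP/dt = 0: 0.00824H* = 0.336, so H* = 40.8.
From dN/dt = 0: 0.719(1 - N*/681) = 0.00583·40.8, giving N* = 681·(1 - 0.331) = 456.
From dH/dt = 0: 0.00185·456 - 0.319 = 0.0222P*, so P* = 0.524/0.0222 = 23.6.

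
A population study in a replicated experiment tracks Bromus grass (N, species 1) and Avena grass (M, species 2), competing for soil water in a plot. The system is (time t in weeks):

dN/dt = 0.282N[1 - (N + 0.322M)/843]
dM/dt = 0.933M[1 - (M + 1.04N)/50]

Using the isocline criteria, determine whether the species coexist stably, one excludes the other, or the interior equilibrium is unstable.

species 1 excludes species 2

Compare the nullcline intercepts: K1/α12 = 843/0.322 = 2620 > K2 = 50; K2/α21 = 50/1.04 = 48.1 < K1 = 843.
Since the inequalities point opposite ways, species 1 can invade but species 2 cannot.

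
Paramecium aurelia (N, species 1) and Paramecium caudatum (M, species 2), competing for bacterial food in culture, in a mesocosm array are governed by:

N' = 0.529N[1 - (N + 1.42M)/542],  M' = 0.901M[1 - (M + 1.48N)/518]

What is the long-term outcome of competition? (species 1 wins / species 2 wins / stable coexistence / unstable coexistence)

Compare the nullcline intercepts: K1/α12 = 542/1.42 = 382 < K2 = 518; K2/α21 = 518/1.48 = 350 < K1 = 542.
Since both are reversed, neither can invade when rare; the interior point is a saddle.

unstable coexistence (outcome depends on initial conditions)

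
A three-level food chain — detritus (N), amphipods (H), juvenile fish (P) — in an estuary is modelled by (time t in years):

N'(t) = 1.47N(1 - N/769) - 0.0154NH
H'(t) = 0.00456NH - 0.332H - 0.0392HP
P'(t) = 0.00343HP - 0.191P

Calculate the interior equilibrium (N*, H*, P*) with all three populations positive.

N* ≈ 320, H* ≈ 55.7, P* ≈ 28.8

From dP/dt = 0: 0.00343H* = 0.191, so H* = 55.7.
From dN/dt = 0: 1.47(1 - N*/769) = 0.0154·55.7, giving N* = 769·(1 - 0.583) = 320.
From dH/dt = 0: 0.00456·320 - 0.332 = 0.0392P*, so P* = 1.13/0.0392 = 28.8.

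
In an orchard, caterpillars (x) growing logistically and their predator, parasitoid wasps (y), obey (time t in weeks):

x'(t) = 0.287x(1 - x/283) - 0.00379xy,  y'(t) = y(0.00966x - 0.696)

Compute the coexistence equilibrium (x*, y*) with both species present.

From dy/dt = 0 with y > 0: 0.00966x* = 0.696, so x* = 72.
Substitute into dx/dt = 0: 0.287(1 - 72/283) = 0.00379y*.
The bracket is 0.745, giving y* = 0.214/0.00379 = 56.4.

x* ≈ 72, y* ≈ 56.4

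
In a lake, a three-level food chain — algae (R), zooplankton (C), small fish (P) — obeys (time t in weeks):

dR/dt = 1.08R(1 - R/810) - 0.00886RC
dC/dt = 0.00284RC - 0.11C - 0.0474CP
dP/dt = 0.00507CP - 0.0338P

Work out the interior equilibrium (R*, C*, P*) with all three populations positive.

R* ≈ 766, C* ≈ 6.67, P* ≈ 43.6

From dP/dt = 0: 0.00507C* = 0.0338, so C* = 6.67.
From dR/dt = 0: 1.08(1 - R*/810) = 0.00886·6.67, giving R* = 810·(1 - 0.0547) = 766.
From dC/dt = 0: 0.00284·766 - 0.11 = 0.0474P*, so P* = 2.06/0.0474 = 43.6.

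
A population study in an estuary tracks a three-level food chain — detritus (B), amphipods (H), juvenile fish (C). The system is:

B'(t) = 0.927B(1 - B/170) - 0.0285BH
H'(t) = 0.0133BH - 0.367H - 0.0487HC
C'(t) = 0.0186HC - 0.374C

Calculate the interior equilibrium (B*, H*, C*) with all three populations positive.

B* ≈ 64.9, H* ≈ 20.1, C* ≈ 10.2

From dC/dt = 0: 0.0186H* = 0.374, so H* = 20.1.
From dB/dt = 0: 0.927(1 - B*/170) = 0.0285·20.1, giving B* = 170·(1 - 0.618) = 64.9.
From dH/dt = 0: 0.0133·64.9 - 0.367 = 0.0487C*, so C* = 0.496/0.0487 = 10.2.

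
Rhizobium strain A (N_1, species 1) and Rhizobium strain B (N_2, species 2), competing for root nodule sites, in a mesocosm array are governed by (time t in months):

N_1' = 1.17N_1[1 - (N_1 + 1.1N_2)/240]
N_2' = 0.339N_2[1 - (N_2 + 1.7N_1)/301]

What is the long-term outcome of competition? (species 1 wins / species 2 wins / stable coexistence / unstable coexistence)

unstable coexistence (outcome depends on initial conditions)

Compare the nullcline intercepts: K1/α12 = 240/1.1 = 218 < K2 = 301; K2/α21 = 301/1.7 = 177 < K1 = 240.
Since both are reversed, neither can invade when rare; the interior point is a saddle.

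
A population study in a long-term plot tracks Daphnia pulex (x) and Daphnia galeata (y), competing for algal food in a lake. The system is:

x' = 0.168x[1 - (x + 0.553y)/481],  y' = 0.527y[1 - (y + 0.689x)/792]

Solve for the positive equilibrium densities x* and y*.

x* ≈ 69.5, y* ≈ 744

Setting both brackets to zero gives the nullclines x + 0.553y = 481 and 0.689x + y = 792.
Substituting y = 792 - 0.689x into the first: x(1 - 0.553·0.689) = 481 - 0.553·792.
So x* = 43/0.619 = 69.5, and then y* = 792 - 0.689·69.5 = 744.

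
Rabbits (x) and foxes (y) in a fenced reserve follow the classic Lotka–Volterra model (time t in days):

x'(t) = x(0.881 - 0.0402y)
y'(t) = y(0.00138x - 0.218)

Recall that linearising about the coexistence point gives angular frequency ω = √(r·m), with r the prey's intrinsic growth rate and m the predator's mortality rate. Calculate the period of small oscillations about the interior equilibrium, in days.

Here r = 0.881 and m = 0.218, so r·m = 0.192.
ω = √0.192 = 0.438 per day, hence T = 2π/ω ≈ 14.3 days.

T ≈ 14.3 days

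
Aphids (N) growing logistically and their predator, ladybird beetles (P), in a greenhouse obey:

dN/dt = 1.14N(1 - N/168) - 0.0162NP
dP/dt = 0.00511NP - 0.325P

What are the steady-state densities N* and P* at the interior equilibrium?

N* ≈ 63.6, P* ≈ 43.7

From dP/dt = 0 with P > 0: 0.00511N* = 0.325, so N* = 63.6.
Substitute into dN/dt = 0: 1.14(1 - 63.6/168) = 0.0162P*.
The bracket is 0.621, giving P* = 0.708/0.0162 = 43.7.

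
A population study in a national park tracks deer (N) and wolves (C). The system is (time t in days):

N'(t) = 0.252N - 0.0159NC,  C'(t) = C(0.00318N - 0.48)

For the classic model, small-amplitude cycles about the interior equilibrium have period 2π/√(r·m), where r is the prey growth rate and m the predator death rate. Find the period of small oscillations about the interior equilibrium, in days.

Here r = 0.252 and m = 0.48, so r·m = 0.121.
ω = √0.121 = 0.348 per day, hence T = 2π/ω ≈ 18.1 days.

T ≈ 18.1 days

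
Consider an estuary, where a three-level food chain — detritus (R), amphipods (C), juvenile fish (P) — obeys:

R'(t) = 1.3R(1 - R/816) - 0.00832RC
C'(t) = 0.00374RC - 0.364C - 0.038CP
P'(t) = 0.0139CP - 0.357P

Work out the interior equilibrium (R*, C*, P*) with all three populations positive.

R* ≈ 682, C* ≈ 25.7, P* ≈ 57.5

From dP/dt = 0: 0.0139C* = 0.357, so C* = 25.7.
From dR/dt = 0: 1.3(1 - R*/816) = 0.00832·25.7, giving R* = 816·(1 - 0.164) = 682.
From dC/dt = 0: 0.00374·682 - 0.364 = 0.038P*, so P* = 2.19/0.038 = 57.5.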